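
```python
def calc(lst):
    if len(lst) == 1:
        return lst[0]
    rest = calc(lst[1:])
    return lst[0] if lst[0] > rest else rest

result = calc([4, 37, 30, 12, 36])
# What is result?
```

Recursive max over [4, 37, 30, 12, 36] = 37

Answer: 37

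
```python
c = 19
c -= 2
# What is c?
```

Trace:
`c = 19` → c = 19
`c -= 2` → c = 17
So c = 17

Answer: 17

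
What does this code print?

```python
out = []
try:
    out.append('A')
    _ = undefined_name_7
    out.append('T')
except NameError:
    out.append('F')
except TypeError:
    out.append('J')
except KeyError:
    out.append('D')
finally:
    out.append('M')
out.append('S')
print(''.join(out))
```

Execution trace: 'A' (try body) → 'F' (except NameError) → 'M' (finally) → 'S' (after the try/except). Output: AFMS

Answer: AFMS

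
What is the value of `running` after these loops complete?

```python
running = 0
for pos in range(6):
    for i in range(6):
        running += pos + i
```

Sum of all pos+i for pos,i in 6x6
`running` takes the values: 0 → 1 → 3 → 6 → 10 → 15 → 16 → 18 → 21 → 25 → 30 → 36 → 38 → 41 → 45 → 50 → 56 → 63 → 66 → 70 → 75 → 81 → 88 → 96 → 100 → 105 → 111 → 118 → 126 → 135 → 140 → 146 → 153 → 161 → 170 → 180

Answer: 180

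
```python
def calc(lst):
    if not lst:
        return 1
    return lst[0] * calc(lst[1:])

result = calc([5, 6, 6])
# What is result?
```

Product over [5, 6, 6] = 5 * 6 * 6 = 180

Answer: 180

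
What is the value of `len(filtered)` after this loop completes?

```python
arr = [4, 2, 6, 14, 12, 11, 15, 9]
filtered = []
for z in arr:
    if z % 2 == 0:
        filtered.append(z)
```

Count even numbers in [4, 2, 6, 14, 12, 11, 15, 9]
`filtered` takes the values: [] → [4] → [4, 2] → [4, 2, 6] → [4, 2, 6, 14] → [4, 2, 6, 14, 12]
So `len(filtered)` = 5

Answer: 5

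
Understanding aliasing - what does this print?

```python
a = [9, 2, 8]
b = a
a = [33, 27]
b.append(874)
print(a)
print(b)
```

Key concept: rebinding vs mutation: a is rebound to a new list, b still points at the original.
Step by step:
`a = [9, 2, 8]` → a = [9, 2, 8]
`b = a` → b = [9, 2, 8] (same object as a)
`a = [33, 27]` → a = [33, 27]
`b.append(874)` → b = [9, 2, 8, 874]
`print(a)` → prints [33, 27]
`print(b)` → prints [9, 2, 8, 874]

Answer:
[33, 27]
[9, 2, 8, 874]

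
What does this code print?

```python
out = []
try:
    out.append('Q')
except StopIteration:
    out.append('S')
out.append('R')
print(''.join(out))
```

Execution trace: 'Q' (try body, no exception) → 'R' (after the try/except). Output: QR

Answer: QR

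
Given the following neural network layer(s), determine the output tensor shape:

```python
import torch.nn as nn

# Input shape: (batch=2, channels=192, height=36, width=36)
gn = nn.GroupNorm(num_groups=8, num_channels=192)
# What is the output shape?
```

Input: (2, 192, 36, 36) -> Output: (2, 192, 36, 36)

Answer: (2, 192, 36, 36)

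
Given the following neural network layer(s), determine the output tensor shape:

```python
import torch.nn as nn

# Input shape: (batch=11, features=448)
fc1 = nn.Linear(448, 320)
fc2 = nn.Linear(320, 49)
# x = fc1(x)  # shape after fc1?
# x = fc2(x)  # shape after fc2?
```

Input: (11, 448) -> after fc1: (11, 320) -> Output: (11, 49)

Answer: (11, 49)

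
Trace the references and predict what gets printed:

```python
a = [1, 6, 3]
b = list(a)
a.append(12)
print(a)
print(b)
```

Key concept: list() constructor creates copy.
Step by step:
`a = [1, 6, 3]` → a = [1, 6, 3]
`b = list(a)` → b = [1, 6, 3]
`a.append(12)` → a = [1, 6, 3, 12]
`print(a)` → prints [1, 6, 3, 12]
`print(b)` → prints [1, 6, 3]

Answer:
[1, 6, 3, 12]
[1, 6, 3]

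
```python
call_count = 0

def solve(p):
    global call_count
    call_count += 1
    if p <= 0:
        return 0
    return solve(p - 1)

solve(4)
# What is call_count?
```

Linear recursion stepping by 1: 5 calls from p=4 down to ≤0.

Answer: 5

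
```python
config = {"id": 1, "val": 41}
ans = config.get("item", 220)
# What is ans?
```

Trace:
`config = {"id": 1, "val": 41}` → config = {'id': 1, 'val': 41}
`ans = config.get("item", 220)` → ans = 220
So ans = 220

Answer: 220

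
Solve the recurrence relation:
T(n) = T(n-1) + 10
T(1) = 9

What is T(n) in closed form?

Unrolling: T(n) = T(1) + 10·(n-1) = 9 + 10(n-1) = 10n - 1.

Answer: T(n) = 10n - 1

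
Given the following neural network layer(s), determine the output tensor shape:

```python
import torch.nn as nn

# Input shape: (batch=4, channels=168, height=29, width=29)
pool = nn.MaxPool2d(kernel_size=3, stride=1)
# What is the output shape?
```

Input: (4, 168, 29, 29) -> Output: (4, 168, 27, 27)

Answer: (4, 168, 27, 27)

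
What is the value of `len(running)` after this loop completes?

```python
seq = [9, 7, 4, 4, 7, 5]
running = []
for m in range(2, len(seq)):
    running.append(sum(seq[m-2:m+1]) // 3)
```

Number of 3-element averages
`running` takes the values: [] → [6] → [6, 5] → [6, 5, 5] → [6, 5, 5, 5]
So `len(running)` = 4

Answer: 4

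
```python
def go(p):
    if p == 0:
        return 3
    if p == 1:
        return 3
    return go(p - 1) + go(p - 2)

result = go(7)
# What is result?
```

Build up from base cases: go(0)=3, go(1)=3, go(2)=6, go(3)=9, go(4)=15, go(5)=24, go(6)=39, ..., go(7)=63

Answer: 63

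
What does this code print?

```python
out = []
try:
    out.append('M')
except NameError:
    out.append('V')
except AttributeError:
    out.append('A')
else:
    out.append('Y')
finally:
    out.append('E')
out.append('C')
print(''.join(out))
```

Execution trace: 'M' (try body, no exception) → 'Y' (else) → 'E' (finally) → 'C' (after the try/except). Output: MYEC

Answer: MYEC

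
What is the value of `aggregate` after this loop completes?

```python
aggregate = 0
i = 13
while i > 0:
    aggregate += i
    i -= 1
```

Sum 13 down to 1
`aggregate` takes the values: 0 → 13 → 25 → 36 → 46 → 55 → 63 → 70 → 76 → 81 → 85 → 88 → 90 → 91

Answer: 91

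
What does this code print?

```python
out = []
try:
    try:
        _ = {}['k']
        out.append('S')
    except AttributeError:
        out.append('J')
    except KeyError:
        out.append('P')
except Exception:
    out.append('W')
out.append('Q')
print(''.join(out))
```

Execution trace: 'P' (inner except KeyError) → 'Q' (after the try/except). Output: PQ

Answer: PQ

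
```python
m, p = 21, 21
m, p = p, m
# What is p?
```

Trace:
`m, p = 21, 21` → m = 21; p = 21
`m, p = p, m` → m = 21; p = 21
So p = 21

Answer: 21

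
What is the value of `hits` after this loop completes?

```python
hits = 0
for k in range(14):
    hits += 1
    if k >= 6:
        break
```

Loop breaks when k reaches 6, hits is 7
`hits` takes the values: 0 → 1 → 2 → 3 → 4 → 5 → 6 → 7

Answer: 7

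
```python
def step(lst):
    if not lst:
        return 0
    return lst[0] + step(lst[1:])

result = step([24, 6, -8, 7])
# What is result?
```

24 + 6 + (-8) + 7 + 0 = 29

Answer: 29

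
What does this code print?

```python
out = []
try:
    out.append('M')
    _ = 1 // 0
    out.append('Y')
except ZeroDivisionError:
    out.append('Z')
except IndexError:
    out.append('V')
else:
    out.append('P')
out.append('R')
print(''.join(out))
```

Execution trace: 'M' (try body) → 'Z' (except ZeroDivisionError) → 'R' (after the try/except). Output: MZR

Answer: MZR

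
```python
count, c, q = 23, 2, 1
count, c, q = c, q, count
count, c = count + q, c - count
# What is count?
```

Trace:
`count, c, q = 23, 2, 1` → count = 23; c = 2; q = 1
`count, c, q = c, q, count` → count = 2; c = 1; q = 23
`count, c = count + q, c - count` → count = 25; c = -1
So count = 25

Answer: 25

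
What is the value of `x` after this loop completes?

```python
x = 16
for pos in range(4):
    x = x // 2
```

Halve 4 times: 16 // 2^4 = 1
`x` takes the values: 16 → 8 → 4 → 2 → 1

Answer: 1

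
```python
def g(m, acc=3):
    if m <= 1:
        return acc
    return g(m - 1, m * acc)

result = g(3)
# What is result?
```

Accumulator trace (n, acc): (3, 3) -> (2, 9) -> (1, 18) -> return 18

Answer: 18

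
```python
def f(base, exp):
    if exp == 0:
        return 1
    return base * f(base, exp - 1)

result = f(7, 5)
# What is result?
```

f(7, 5) = 7 * 7 * 7 * 7 * 7 = 16807

Answer: 16807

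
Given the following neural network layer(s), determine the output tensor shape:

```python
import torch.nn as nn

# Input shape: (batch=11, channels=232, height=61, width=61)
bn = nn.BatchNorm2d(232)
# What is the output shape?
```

Input: (11, 232, 61, 61) -> Output: (11, 232, 61, 61)

Answer: (11, 232, 61, 61)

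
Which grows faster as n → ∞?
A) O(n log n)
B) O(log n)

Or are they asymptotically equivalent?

O(n log n) vs O(log n): Higher order terms dominate.

Answer: A) O(n log n) grows faster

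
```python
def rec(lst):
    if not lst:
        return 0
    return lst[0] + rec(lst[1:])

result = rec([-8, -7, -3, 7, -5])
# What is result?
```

(-8) + (-7) + (-3) + 7 + (-5) + 0 = -16

Answer: -16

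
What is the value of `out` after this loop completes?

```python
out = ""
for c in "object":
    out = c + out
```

Reverse 'object'
`out` takes the values: "" → "o" → "bo" → "jbo" → "ejbo" → "cejbo" → "tcejbo"

Answer: "tcejbo"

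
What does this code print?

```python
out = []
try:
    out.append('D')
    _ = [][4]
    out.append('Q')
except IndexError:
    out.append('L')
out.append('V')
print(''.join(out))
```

Execution trace: 'D' (try body) → 'L' (except IndexError) → 'V' (after the try/except). Output: DLV

Answer: DLV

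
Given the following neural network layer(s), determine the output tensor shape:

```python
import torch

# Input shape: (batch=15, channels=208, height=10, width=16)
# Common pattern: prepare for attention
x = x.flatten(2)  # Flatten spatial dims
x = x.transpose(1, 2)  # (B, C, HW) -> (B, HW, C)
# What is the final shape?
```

Input: (15, 208, 10, 16) -> after flatten(2): (15, 208, 160) -> Output: (15, 160, 208)

Answer: (15, 160, 208)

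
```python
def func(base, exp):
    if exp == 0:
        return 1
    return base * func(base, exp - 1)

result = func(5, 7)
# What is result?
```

func(5, 7) = 5 * 5 * 5 * 5 * 5 * 5 * 5 = 78125

Answer: 78125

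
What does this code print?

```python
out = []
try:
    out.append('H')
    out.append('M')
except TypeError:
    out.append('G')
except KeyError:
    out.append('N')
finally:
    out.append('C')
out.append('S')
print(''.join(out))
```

Execution trace: 'H' (try body) → 'M' (try body, no exception) → 'C' (finally) → 'S' (after the try/except). Output: HMCS

Answer: HMCS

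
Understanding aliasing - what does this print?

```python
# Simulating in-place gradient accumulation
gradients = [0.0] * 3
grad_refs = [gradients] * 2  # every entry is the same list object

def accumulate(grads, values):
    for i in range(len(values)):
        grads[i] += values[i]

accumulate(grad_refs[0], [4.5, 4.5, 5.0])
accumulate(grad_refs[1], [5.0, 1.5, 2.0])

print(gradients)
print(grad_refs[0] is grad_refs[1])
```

Key concept: gradient accumulation aliasing.
Step by step:
`gradients = [0.0] * 3` → gradients = [0.0, 0.0, 0.0]
`grad_refs = [gradients] * 2` → grad_refs = [[0.0, 0.0, 0.0], [0.0, 0.0, 0.0]]
`accumulate(grad_refs[0], [4.5, 4.5, 5.0])` → gradients = [4.5, 4.5, 5.0]; grad_refs = [[4.5, 4.5, 5.0], [4.5, 4.5, 5.0]]
`accumulate(grad_refs[1], [5.0, 1.5, 2.0])` → gradients = [9.5, 6.0, 7.0]; grad_refs = [[9.5, 6.0, 7.0], [9.5, 6.0, 7.0]]
`print(gradients)` → prints [9.5, 6.0, 7.0]
`print(grad_refs[0] is grad_refs[1])` → prints True

Answer:
[9.5, 6.0, 7.0]
True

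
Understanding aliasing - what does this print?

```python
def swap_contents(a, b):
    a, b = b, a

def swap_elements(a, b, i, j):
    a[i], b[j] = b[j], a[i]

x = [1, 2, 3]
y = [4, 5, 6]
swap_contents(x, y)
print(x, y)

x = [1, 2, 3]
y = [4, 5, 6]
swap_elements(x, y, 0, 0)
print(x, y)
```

Key concept: parameter rebinding vs mutation.
Step by step:
`x = [1, 2, 3]` → x = [1, 2, 3]
`y = [4, 5, 6]` → y = [4, 5, 6]
`swap_contents(x, y)` → no visible change to tracked variables
`print(x, y)` → prints [1, 2, 3] [4, 5, 6]
`x = [1, 2, 3]` → x = [1, 2, 3]
`y = [4, 5, 6]` → y = [4, 5, 6]
`swap_elements(x, y, 0, 0)` → x = [4, 2, 3]; y = [1, 5, 6]
`print(x, y)` → prints [4, 2, 3] [1, 5, 6]

Answer:
[1, 2, 3] [4, 5, 6]
[4, 2, 3] [1, 5, 6]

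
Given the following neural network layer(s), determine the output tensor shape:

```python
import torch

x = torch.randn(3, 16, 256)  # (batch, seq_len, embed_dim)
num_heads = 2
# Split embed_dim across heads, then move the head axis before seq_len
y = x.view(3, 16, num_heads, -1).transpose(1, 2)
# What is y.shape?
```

Input: (3, 16, 256) -> head_dim = 256 // 2 = 128; after view: (3, 16, 2, 128) -> after transpose(1, 2): (3, 2, 16, 128) -> Output: (3, 2, 16, 128)

Answer: (3, 2, 16, 128)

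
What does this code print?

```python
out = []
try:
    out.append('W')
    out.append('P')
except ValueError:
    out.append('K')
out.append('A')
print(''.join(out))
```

Execution trace: 'W' (try body) → 'P' (try body, no exception) → 'A' (after the try/except). Output: WPA

Answer: WPA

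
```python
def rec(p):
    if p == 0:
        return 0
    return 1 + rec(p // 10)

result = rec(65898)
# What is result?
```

Count of digits of 65898: 5

Answer: 5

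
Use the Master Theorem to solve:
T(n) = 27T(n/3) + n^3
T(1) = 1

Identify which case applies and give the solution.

a=27, b=3, f(n)=n^3. log_3(27) = 3. Since c=3 = 3, Case 2 applies: T(n) = Θ(n^log_b(a) · log n) = O(n^3 log n).

Answer: O(n^3 log n) - Case 2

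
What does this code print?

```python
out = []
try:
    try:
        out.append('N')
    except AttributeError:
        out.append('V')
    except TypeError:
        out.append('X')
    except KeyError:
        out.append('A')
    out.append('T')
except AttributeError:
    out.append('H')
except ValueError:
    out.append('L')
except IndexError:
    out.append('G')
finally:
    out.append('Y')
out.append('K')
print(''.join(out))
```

Execution trace: 'N' (inner try body, no exception) → 'T' (try body, no exception) → 'Y' (finally) → 'K' (after the try/except). Output: NTYK

Answer: NTYK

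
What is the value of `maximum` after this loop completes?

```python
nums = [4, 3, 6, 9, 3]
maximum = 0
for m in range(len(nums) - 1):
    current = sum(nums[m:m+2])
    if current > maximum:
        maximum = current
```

Max sum of 2-element window in [4, 3, 6, 9, 3]
`maximum` takes the values: 0 → 7 → 9 → 15

Answer: 15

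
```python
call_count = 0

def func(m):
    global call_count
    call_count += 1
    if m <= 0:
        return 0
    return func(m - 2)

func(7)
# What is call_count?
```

Linear recursion stepping by 2: 5 calls from m=7 down to ≤0.

Answer: 5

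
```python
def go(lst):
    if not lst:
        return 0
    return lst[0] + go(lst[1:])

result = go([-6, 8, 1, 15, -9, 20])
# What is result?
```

(-6) + 8 + 1 + 15 + (-9) + 20 + 0 = 29

Answer: 29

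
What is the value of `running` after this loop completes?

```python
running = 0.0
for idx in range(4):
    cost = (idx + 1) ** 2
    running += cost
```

Sum of squared losses 1² + 2² + ... + 4²
`running` takes the values: 0.0 → 1.0 → 5.0 → 14.0 → 30.0

Answer: 30.0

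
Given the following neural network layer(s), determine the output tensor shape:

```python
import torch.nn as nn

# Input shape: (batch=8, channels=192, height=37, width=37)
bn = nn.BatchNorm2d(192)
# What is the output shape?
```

Input: (8, 192, 37, 37) -> Output: (8, 192, 37, 37)

Answer: (8, 192, 37, 37)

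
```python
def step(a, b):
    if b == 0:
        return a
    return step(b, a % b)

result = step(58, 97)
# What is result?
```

step(58, 97) -> step(97, 58) -> step(58, 39) -> step(39, 19) -> step(19, 1) -> step(1, 0) -> 1

Answer: 1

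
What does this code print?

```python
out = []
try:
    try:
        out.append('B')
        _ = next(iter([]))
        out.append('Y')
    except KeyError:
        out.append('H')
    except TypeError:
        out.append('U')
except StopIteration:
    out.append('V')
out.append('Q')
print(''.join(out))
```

Execution trace: 'B' (try body) → 'V' (outer except StopIteration) → 'Q' (after the try/except). Output: BVQ

Answer: BVQ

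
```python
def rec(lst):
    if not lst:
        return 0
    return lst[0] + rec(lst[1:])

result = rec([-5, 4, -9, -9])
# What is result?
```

(-5) + 4 + (-9) + (-9) + 0 = -19

Answer: -19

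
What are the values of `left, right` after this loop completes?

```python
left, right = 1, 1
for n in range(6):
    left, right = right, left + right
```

Fibonacci: after 6 iterations
`left, right` takes the values: (1, 1) → (1, 2) → (2, 3) → (3, 5) → (5, 8) → (8, 13) → (13, 21)

Answer: 13, 21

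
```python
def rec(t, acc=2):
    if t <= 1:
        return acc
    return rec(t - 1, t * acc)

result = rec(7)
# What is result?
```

Accumulator trace (n, acc): (7, 2) -> (6, 14) -> (5, 84) -> (4, 420) -> (3, 1680) -> (2, 5040) -> (1, 10080) -> return 10080

Answer: 10080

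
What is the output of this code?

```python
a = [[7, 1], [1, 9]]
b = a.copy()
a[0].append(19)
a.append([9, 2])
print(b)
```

Key concept: shallow copy with nested lists.
Step by step:
`a = [[7, 1], [1, 9]]` → a = [[7, 1], [1, 9]]
`b = a.copy()` → b = [[7, 1], [1, 9]]
`a[0].append(19)` → a = [[7, 1, 19], [1, 9]]; b = [[7, 1, 19], [1, 9]]
`a.append([9, 2])` → a = [[7, 1, 19], [1, 9], [9, 2]]
`print(b)` → prints [[7, 1, 19], [1, 9]]

Answer: [[7, 1, 19], [1, 9]]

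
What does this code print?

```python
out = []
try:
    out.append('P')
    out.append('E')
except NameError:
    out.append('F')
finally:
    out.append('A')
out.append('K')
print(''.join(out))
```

Execution trace: 'P' (try body) → 'E' (try body, no exception) → 'A' (finally) → 'K' (after the try/except). Output: PEAK

Answer: PEAK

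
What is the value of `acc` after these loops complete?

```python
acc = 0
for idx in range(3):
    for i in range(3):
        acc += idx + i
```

Sum of all idx+i for idx,i in 3x3
`acc` takes the values: 0 → 1 → 3 → 4 → 6 → 9 → 11 → 14 → 18

Answer: 18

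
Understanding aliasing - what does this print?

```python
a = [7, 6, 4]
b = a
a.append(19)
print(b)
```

Key concept: basic list aliasing.
Step by step:
`a = [7, 6, 4]` → a = [7, 6, 4]
`b = a` → b = [7, 6, 4] (same object as a)
`a.append(19)` → a = [7, 6, 4, 19] (same object as b); b = [7, 6, 4, 19] (same object as a)
`print(b)` → prints [7, 6, 4, 19]

Answer: [7, 6, 4, 19]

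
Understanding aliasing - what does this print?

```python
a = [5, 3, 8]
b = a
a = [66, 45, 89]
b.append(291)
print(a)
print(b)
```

Key concept: rebinding vs mutation: a is rebound to a new list, b still points at the original.
Step by step:
`a = [5, 3, 8]` → a = [5, 3, 8]
`b = a` → b = [5, 3, 8] (same object as a)
`a = [66, 45, 89]` → a = [66, 45, 89]
`b.append(291)` → b = [5, 3, 8, 291]
`print(a)` → prints [66, 45, 89]
`print(b)` → prints [5, 3, 8, 291]

Answer:
[66, 45, 89]
[5, 3, 8, 291]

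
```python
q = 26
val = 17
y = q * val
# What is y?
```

Trace:
`q = 26` → q = 26
`val = 17` → val = 17
`y = q * val` → y = 442
So y = 442

Answer: 442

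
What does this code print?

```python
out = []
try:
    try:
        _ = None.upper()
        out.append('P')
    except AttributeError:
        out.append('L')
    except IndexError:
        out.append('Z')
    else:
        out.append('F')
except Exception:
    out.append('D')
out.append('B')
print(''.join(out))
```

Execution trace: 'L' (inner except AttributeError) → 'B' (after the try/except). Output: LB

Answer: LB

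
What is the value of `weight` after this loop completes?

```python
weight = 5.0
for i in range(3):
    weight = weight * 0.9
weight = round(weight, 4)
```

Exponential decay: 5.0 * 0.9^3
`weight` takes the values: 5.0 → 4.5 → 4.05 → 3.645

Answer: 3.645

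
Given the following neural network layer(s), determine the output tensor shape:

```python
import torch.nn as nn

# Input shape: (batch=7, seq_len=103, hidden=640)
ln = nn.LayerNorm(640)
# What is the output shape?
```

Input: (7, 103, 640) -> Output: (7, 103, 640)

Answer: (7, 103, 640)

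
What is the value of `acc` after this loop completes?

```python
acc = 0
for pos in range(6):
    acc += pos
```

Sum of 0 to 5 = 15
`acc` takes the values: 0 → 1 → 3 → 6 → 10 → 15

Answer: 15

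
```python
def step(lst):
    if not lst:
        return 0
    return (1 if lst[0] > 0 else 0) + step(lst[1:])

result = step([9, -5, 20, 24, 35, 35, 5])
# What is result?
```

Count of positive elements in [9, -5, 20, 24, 35, 35, 5] = 6

Answer: 6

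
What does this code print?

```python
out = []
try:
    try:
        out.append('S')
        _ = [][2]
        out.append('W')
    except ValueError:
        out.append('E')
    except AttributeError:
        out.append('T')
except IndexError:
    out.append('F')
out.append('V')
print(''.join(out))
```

Execution trace: 'S' (try body) → 'F' (outer except IndexError) → 'V' (after the try/except). Output: SFV

Answer: SFV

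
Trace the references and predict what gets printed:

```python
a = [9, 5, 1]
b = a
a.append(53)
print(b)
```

Key concept: basic list aliasing.
Step by step:
`a = [9, 5, 1]` → a = [9, 5, 1]
`b = a` → b = [9, 5, 1] (same object as a)
`a.append(53)` → a = [9, 5, 1, 53] (same object as b); b = [9, 5, 1, 53] (same object as a)
`print(b)` → prints [9, 5, 1, 53]

Answer: [9, 5, 1, 53]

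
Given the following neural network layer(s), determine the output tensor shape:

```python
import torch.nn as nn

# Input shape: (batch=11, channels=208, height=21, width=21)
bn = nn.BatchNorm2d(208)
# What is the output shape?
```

Input: (11, 208, 21, 21) -> Output: (11, 208, 21, 21)

Answer: (11, 208, 21, 21)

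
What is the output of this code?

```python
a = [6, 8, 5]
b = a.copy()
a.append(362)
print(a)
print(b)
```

Key concept: list.copy() creates independent copy.
Step by step:
`a = [6, 8, 5]` → a = [6, 8, 5]
`b = a.copy()` → b = [6, 8, 5]
`a.append(362)` → a = [6, 8, 5, 362]
`print(a)` → prints [6, 8, 5, 362]
`print(b)` → prints [6, 8, 5]

Answer:
[6, 8, 5, 362]
[6, 8, 5]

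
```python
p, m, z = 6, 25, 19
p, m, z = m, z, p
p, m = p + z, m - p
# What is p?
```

Trace:
`p, m, z = 6, 25, 19` → p = 6; m = 25; z = 19
`p, m, z = m, z, p` → p = 25; m = 19; z = 6
`p, m = p + z, m - p` → p = 31; m = -6
So p = 31

Answer: 31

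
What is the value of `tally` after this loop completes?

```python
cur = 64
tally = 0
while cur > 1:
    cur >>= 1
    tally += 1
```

Count right shifts until 1
`tally` takes the values: 0 → 1 → 2 → 3 → 4 → 5 → 6

Answer: 6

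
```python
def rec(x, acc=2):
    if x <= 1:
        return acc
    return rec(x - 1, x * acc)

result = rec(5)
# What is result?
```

Accumulator trace (n, acc): (5, 2) -> (4, 10) -> (3, 40) -> (2, 120) -> (1, 240) -> return 240

Answer: 240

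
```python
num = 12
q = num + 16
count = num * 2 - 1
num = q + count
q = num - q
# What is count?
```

Trace:
`num = 12` → num = 12
`q = num + 16` → q = 28
`count = num * 2 - 1` → count = 23
`num = q + count` → num = 51
`q = num - q` → q = 23
So count = 23

Answer: 23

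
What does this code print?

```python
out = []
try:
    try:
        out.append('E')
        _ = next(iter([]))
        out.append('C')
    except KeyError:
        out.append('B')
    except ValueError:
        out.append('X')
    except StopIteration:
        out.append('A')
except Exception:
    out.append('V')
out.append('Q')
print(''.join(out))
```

Execution trace: 'E' (inner try body) → 'A' (inner except StopIteration) → 'Q' (after the try/except). Output: EAQ

Answer: EAQ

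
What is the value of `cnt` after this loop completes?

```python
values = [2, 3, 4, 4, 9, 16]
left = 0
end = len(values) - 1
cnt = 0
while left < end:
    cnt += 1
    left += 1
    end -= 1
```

Iterations until pointers meet (list length 6)
`cnt` takes the values: 0 → 1 → 2 → 3

Answer: 3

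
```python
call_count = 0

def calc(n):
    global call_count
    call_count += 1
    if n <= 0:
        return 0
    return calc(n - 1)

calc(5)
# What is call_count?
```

Linear recursion stepping by 1: 6 calls from n=5 down to ≤0.

Answer: 6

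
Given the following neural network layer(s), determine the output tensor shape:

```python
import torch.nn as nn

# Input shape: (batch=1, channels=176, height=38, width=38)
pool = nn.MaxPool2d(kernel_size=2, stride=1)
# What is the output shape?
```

Input: (1, 176, 38, 38) -> Output: (1, 176, 37, 37)

Answer: (1, 176, 37, 37)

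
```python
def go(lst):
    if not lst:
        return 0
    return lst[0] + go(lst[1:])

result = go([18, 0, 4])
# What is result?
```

18 + 0 + 4 + 0 = 22

Answer: 22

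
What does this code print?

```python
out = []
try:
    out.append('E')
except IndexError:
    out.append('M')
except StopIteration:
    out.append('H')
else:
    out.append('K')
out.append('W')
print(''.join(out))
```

Execution trace: 'E' (try body, no exception) → 'K' (else) → 'W' (after the try/except). Output: EKW

Answer: EKW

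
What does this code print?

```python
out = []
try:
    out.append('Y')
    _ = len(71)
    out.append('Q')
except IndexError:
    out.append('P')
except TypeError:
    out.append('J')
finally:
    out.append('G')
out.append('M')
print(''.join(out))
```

Execution trace: 'Y' (try body) → 'J' (except TypeError) → 'G' (finally) → 'M' (after the try/except). Output: YJGM

Answer: YJGM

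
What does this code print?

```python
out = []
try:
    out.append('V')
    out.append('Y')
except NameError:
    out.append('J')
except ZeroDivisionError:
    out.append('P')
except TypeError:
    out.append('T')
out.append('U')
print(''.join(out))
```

Execution trace: 'V' (try body) → 'Y' (try body, no exception) → 'U' (after the try/except). Output: VYU

Answer: VYU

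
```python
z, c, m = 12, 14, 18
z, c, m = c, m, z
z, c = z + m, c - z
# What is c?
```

Trace:
`z, c, m = 12, 14, 18` → z = 12; c = 14; m = 18
`z, c, m = c, m, z` → z = 14; c = 18; m = 12
`z, c = z + m, c - z` → z = 26; c = 4
So c = 4

Answer: 4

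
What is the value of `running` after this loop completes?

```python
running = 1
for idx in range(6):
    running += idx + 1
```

Start at 1, add 1 to 6 = 22
`running` takes the values: 1 → 2 → 4 → 7 → 11 → 16 → 22

Answer: 22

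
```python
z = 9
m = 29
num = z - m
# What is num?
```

Trace:
`z = 9` → z = 9
`m = 29` → m = 29
`num = z - m` → num = -20
So num = -20

Answer: -20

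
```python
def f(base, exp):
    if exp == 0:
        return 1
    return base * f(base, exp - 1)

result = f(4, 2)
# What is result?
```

f(4, 2) = 4 * 4 = 16

Answer: 16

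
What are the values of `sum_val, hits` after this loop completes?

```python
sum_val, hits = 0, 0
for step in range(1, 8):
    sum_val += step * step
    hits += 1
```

Sum of squares and count
`sum_val, hits` takes the values: (0, 0) → (1, 0) → (1, 1) → (5, 1) → (5, 2) → (14, 2) → (14, 3) → (30, 3) → (30, 4) → (55, 4) → (55, 5) → (91, 5) → (91, 6) → (140, 6) → (140, 7)

Answer: 140, 7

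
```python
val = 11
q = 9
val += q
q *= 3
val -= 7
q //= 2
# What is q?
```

Trace:
`val = 11` → val = 11
`q = 9` → q = 9
`val += q` → val = 20
`q *= 3` → q = 27
`val -= 7` → val = 13
`q //= 2` → q = 13
So q = 13

Answer: 13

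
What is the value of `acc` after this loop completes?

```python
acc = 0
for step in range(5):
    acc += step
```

Sum of 0 to 4 = 10
`acc` takes the values: 0 → 1 → 3 → 6 → 10

Answer: 10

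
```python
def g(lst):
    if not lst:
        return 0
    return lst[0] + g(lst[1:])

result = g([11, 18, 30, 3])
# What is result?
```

11 + 18 + 30 + 3 + 0 = 62

Answer: 62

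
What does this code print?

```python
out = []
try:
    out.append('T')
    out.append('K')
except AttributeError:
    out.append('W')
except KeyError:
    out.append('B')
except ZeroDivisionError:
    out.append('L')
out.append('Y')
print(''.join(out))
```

Execution trace: 'T' (try body) → 'K' (try body, no exception) → 'Y' (after the try/except). Output: TKY

Answer: TKY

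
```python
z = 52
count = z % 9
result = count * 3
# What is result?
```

Trace:
`z = 52` → z = 52
`count = z % 9` → count = 7
`result = count * 3` → result = 21
So result = 21

Answer: 21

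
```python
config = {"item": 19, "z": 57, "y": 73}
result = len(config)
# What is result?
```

Trace:
`config = {"item": 19, "z": 57, "y": 73}` → config = {'item': 19, 'z': 57, 'y': 73}
`result = len(config)` → result = 3
So result = 3

Answer: 3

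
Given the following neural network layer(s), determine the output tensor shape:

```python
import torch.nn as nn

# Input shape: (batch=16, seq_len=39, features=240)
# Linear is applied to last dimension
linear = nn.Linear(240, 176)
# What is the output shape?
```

Input: (16, 39, 240) -> Output: (16, 39, 176)

Answer: (16, 39, 176)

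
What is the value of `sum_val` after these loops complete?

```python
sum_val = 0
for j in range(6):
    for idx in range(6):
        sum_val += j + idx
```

Sum of all j+idx for j,idx in 6x6
`sum_val` takes the values: 0 → 1 → 3 → 6 → 10 → 15 → 16 → 18 → 21 → 25 → 30 → 36 → 38 → 41 → 45 → 50 → 56 → 63 → 66 → 70 → 75 → 81 → 88 → 96 → 100 → 105 → 111 → 118 → 126 → 135 → 140 → 146 → 153 → 161 → 170 → 180

Answer: 180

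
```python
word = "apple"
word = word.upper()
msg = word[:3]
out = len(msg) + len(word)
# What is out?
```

Trace:
`word = "apple"` → word = 'apple'
`word = word.upper()` → word = 'APPLE'
`msg = word[:3]` → msg = 'APP'
`out = len(msg) + len(word)` → out = 8
So out = 8

Answer: 8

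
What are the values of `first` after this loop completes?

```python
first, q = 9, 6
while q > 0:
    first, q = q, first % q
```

GCD of 9 and 6
`first` takes the values: 9 → 6 → 3

Answer: 3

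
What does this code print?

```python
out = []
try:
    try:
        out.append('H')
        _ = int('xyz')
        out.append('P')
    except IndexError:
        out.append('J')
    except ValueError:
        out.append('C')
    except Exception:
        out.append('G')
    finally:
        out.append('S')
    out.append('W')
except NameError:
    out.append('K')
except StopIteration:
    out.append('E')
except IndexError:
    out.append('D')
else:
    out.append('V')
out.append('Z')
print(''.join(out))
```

Execution trace: 'H' (inner try body) → 'C' (inner except ValueError) → 'S' (inner finally) → 'W' (try body, no exception) → 'V' (else) → 'Z' (after the try/except). Output: HCSWVZ

Answer: HCSWVZ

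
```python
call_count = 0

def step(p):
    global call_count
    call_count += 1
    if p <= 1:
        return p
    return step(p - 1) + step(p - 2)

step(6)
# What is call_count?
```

Calls(p) = 1 + Calls(p-1) + Calls(p-2); Calls(0)=Calls(1)=1. For p=6 this gives 25.

Answer: 25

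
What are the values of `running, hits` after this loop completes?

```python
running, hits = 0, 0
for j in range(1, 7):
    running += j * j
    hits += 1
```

Sum of squares and count
`running, hits` takes the values: (0, 0) → (1, 0) → (1, 1) → (5, 1) → (5, 2) → (14, 2) → (14, 3) → (30, 3) → (30, 4) → (55, 4) → (55, 5) → (91, 5) → (91, 6)

Answer: 91, 6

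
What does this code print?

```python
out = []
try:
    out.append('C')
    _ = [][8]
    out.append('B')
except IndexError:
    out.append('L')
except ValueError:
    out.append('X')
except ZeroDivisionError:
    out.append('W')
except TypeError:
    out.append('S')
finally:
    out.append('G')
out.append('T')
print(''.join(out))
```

Execution trace: 'C' (try body) → 'L' (except IndexError) → 'G' (finally) → 'T' (after the try/except). Output: CLGT

Answer: CLGT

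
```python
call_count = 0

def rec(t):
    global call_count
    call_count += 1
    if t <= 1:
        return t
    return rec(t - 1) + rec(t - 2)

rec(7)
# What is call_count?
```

Calls(t) = 1 + Calls(t-1) + Calls(t-2); Calls(0)=Calls(1)=1. For t=7 this gives 41.

Answer: 41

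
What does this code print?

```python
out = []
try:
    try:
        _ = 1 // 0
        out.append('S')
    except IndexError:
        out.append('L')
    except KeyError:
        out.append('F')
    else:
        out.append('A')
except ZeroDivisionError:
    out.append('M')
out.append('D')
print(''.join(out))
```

Execution trace: 'M' (outer except ZeroDivisionError) → 'D' (after the try/except). Output: MD

Answer: MD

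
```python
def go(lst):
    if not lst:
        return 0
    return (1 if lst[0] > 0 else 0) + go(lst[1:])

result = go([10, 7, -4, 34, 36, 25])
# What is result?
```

Count of positive elements in [10, 7, -4, 34, 36, 25] = 5

Answer: 5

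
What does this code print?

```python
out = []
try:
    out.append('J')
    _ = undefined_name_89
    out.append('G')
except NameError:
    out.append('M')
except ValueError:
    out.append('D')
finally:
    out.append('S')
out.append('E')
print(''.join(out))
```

Execution trace: 'J' (try body) → 'M' (except NameError) → 'S' (finally) → 'E' (after the try/except). Output: JMSE

Answer: JMSE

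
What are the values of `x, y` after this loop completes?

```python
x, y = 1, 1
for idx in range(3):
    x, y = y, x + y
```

Fibonacci: after 3 iterations
`x, y` takes the values: (1, 1) → (1, 2) → (2, 3) → (3, 5)

Answer: 3, 5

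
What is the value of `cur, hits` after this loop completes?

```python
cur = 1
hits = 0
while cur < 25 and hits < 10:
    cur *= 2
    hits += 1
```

Double until >= 25 or 10 iterations
`cur, hits` takes the values: (1, 0) → (2, 0) → (2, 1) → (4, 1) → (4, 2) → (8, 2) → (8, 3) → (16, 3) → (16, 4) → (32, 4) → (32, 5)

Answer: 32, 5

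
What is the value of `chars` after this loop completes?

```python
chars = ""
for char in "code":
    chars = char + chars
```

Reverse 'code'
`chars` takes the values: "" → "c" → "oc" → "doc" → "edoc"

Answer: "edoc"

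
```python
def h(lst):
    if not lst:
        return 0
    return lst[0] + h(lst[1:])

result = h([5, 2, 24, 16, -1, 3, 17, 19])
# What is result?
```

5 + 2 + 24 + 16 + (-1) + 3 + 17 + 19 + 0 = 85

Answer: 85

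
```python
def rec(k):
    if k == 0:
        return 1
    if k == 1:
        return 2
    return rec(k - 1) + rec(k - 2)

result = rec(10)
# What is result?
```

Build up from base cases: rec(0)=1, rec(1)=2, rec(2)=3, rec(3)=5, rec(4)=8, rec(5)=13, rec(6)=21, ..., rec(10)=144

Answer: 144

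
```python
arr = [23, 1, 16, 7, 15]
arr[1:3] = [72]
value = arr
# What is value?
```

Trace:
`arr = [23, 1, 16, 7, 15]` → arr = [23, 1, 16, 7, 15]
`arr[1:3] = [72]` → arr = [23, 72, 7, 15]
`value = arr` → value = [23, 72, 7, 15]
So value = [23, 72, 7, 15]

Answer: [23, 72, 7, 15]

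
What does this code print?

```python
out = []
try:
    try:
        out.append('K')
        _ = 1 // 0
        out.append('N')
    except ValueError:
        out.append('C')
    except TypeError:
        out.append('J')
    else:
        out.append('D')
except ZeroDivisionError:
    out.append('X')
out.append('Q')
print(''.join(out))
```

Execution trace: 'K' (try body) → 'X' (outer except ZeroDivisionError) → 'Q' (after the try/except). Output: KXQ

Answer: KXQ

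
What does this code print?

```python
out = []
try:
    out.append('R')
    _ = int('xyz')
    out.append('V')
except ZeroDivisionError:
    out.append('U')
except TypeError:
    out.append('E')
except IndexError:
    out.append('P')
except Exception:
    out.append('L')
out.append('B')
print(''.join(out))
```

Execution trace: 'R' (try body) → 'L' (except Exception) → 'B' (after the try/except). Output: RLB

Answer: RLB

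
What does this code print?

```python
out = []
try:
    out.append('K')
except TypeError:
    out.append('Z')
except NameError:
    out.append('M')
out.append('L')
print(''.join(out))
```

Execution trace: 'K' (try body, no exception) → 'L' (after the try/except). Output: KL

Answer: KL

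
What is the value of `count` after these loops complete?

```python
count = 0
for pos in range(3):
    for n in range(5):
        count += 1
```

3 * 5 = 15
`count` takes the values: 0 → 1 → 2 → 3 → 4 → 5 → 6 → 7 → 8 → 9 → 10 → 11 → 12 → 13 → 14 → 15

Answer: 15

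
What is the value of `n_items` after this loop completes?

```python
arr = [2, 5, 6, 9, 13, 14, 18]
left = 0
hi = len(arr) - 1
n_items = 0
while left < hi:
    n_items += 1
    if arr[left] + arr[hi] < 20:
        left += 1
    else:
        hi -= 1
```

Steps to find pair summing to 20
`n_items` takes the values: 0 → 1 → 2 → 3 → 4 → 5 → 6

Answer: 6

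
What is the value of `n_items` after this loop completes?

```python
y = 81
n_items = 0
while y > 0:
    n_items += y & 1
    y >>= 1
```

Count set bits in 81 (binary: 0b1010001)
`n_items` takes the values: 0 → 1 → 2 → 3

Answer: 3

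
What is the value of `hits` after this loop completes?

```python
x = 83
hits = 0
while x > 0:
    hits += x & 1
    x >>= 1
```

Count set bits in 83 (binary: 0b1010011)
`hits` takes the values: 0 → 1 → 2 → 3 → 4

Answer: 4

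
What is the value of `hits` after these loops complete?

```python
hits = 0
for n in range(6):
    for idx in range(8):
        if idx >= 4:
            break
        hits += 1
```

Inner breaks at 4, outer runs 6 times
`hits` takes the values: 0 → 1 → 2 → 3 → 4 → 5 → 6 → 7 → 8 → 9 → 10 → 11 → 12 → 13 → 14 → 15 → 16 → 17 → 18 → 19 → 20 → 21 → 22 → 23 → 24

Answer: 24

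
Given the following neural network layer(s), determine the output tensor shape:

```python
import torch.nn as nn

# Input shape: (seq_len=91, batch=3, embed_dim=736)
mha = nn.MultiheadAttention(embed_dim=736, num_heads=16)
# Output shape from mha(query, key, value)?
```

Input: (91, 3, 736) -> Output: (91, 3, 736)

Answer: (91, 3, 736)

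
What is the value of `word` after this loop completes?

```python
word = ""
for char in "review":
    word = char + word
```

Reverse 'review'
`word` takes the values: "" → "r" → "er" → "ver" → "iver" → "eiver" → "weiver"

Answer: "weiver"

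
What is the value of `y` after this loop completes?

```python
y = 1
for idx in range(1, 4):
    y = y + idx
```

Start at 1, add 1 through 3
`y` takes the values: 1 → 2 → 4 → 7

Answer: 7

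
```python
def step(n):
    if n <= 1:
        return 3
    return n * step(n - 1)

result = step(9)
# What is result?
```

step(9) = 9 * 8 * 7 * 6 * 5 * 4 * 3 * 2 * 3 = 1088640

Answer: 1088640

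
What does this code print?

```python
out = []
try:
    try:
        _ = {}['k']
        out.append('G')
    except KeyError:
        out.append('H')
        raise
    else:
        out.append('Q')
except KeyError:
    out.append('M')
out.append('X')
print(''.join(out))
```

Execution trace: 'H' (except KeyError) → 'M' (outer except KeyError) → 'X' (after the try/except). Output: HMX

Answer: HMX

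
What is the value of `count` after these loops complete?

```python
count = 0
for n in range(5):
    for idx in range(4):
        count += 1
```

5 * 4 = 20
`count` takes the values: 0 → 1 → 2 → 3 → 4 → 5 → 6 → 7 → 8 → 9 → 10 → 11 → 12 → 13 → 14 → 15 → 16 → 17 → 18 → 19 → 20

Answer: 20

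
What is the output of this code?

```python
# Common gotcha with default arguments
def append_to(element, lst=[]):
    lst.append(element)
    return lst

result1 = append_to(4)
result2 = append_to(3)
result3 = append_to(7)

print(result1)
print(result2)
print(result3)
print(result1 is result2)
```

Key concept: mutable default argument gotcha.
Step by step:
`result1 = append_to(4)` → result1 = [4]
`result2 = append_to(3)` → result1 = [4, 3] (same object as result2); result2 = [4, 3] (same object as result1)
`result3 = append_to(7)` → result1 = [4, 3, 7] (same object as result2, result3); result2 = [4, 3, 7] (same object as result1, result3); result3 = [4, 3, 7] (same object as result1, result2)
`print(result1)` → prints [4, 3, 7]
`print(result2)` → prints [4, 3, 7]
`print(result3)` → prints [4, 3, 7]
`print(result1 is result2)` → prints True

Answer:
[4, 3, 7]
[4, 3, 7]
[4, 3, 7]
True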